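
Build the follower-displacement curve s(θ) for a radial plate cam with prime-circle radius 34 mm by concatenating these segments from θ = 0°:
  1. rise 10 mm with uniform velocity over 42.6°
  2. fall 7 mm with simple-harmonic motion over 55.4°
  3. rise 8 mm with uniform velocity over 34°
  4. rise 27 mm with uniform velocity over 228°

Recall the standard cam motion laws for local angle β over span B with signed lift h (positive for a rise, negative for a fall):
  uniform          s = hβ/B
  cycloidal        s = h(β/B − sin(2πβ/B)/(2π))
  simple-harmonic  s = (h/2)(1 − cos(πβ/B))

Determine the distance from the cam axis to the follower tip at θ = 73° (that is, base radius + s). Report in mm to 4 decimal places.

seg 1 [0°–42.6°] uniform, h=10: full span → s += 10 → s = 10.0000
seg 2 [42.6°–98°] simple-harmonic, h=-7: θ=73° here. β=30.4, B=55.4. -7/2·(1 − cos(π·0.5487)) = -4.0338 → s = 5.9662
radial distance = base radius + s = 34 + 5.9662 = 39.9662

39.9662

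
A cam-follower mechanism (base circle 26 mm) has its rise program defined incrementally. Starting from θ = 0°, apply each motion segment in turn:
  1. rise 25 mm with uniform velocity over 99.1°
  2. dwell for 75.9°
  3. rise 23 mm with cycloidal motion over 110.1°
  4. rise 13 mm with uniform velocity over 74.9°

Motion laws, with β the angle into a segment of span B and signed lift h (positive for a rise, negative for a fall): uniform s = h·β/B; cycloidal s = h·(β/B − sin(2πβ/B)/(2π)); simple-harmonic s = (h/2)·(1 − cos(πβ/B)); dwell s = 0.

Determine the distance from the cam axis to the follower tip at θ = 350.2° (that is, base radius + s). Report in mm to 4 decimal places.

seg 1 [0°–99.1°] uniform, h=25: full span → s += 25 → s = 25.0000
seg 2 [99.1°–175°] dwell: s stays 25.0000
seg 3 [175°–285.1°] cycloidal, h=23: full span → s += 23 → s = 48.0000
seg 4 [285.1°–360°] uniform, h=13: θ=350.2° here. β=65.1, B=74.9. 13·65.1/74.9 = 11.2991 → s = 59.2991
radial distance = base radius + s = 26 + 59.2991 = 85.2991

85.2991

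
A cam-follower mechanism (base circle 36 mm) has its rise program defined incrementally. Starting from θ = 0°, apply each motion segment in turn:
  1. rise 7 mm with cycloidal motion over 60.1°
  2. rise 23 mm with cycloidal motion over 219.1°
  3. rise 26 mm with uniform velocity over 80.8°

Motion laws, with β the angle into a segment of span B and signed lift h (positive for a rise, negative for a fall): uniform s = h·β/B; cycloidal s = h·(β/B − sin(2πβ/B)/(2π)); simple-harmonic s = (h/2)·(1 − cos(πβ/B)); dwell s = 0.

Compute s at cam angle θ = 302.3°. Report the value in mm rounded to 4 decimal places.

seg 1 [0°–60.1°] cycloidal, h=7: full span → s += 7 → s = 7.0000
seg 2 [60.1°–279.2°] cycloidal, h=23: full span → s += 23 → s = 30.0000
seg 3 [279.2°–360°] uniform, h=26: θ=302.3° here. β=23.1, B=80.8. 26·23.1/80.8 = 7.4332 → s = 37.4332

37.4332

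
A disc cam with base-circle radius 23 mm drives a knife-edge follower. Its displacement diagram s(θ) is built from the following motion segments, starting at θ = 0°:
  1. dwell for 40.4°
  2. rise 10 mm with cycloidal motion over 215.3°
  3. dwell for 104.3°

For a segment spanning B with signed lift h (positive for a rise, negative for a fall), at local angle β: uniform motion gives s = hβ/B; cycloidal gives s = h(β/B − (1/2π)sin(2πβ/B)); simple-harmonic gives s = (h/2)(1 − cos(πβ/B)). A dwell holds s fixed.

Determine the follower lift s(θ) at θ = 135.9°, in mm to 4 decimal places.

seg 1 [0°–40.4°] dwell: s stays 0.0000
seg 2 [40.4°–255.7°] cycloidal, h=10: θ=135.9° here. β=95.5, B=215.3. 10·(0.4436 − sin(2π·0.4436)/(2π)) = 3.8831 → s = 3.8831

3.8831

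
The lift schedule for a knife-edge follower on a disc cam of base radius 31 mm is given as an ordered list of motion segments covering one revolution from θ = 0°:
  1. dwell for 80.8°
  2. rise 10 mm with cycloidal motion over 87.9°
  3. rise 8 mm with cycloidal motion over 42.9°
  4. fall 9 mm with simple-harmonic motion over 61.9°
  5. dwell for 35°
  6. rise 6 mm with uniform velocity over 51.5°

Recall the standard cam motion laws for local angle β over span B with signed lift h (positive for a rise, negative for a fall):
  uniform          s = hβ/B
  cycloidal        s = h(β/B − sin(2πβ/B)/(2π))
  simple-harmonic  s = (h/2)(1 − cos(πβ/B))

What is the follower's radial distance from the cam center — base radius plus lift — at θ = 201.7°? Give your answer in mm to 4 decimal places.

seg 1 [0°–80.8°] dwell: s stays 0.0000
seg 2 [80.8°–168.7°] cycloidal, h=10: full span → s += 10 → s = 10.0000
seg 3 [168.7°–211.6°] cycloidal, h=8: θ=201.7° here. β=33, B=42.9. 8·(0.7692 − sin(2π·0.7692)/(2π)) = 7.4178 → s = 17.4178
radial distance = base radius + s = 31 + 17.4178 = 48.4178

48.4178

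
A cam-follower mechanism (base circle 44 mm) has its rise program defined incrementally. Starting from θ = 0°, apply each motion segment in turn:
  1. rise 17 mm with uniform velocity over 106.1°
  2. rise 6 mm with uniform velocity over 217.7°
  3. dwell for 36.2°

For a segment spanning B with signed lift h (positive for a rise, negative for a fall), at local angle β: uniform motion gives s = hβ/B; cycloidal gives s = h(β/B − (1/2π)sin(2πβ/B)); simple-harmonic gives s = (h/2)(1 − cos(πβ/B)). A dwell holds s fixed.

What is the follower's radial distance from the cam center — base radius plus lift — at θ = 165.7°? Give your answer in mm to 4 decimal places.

seg 1 [0°–106.1°] uniform, h=17: full span → s += 17 → s = 17.0000
seg 2 [106.1°–323.8°] uniform, h=6: θ=165.7° here. β=59.6, B=217.7. 6·59.6/217.7 = 1.6426 → s = 18.6426
radial distance = base radius + s = 44 + 18.6426 = 62.6426

62.6426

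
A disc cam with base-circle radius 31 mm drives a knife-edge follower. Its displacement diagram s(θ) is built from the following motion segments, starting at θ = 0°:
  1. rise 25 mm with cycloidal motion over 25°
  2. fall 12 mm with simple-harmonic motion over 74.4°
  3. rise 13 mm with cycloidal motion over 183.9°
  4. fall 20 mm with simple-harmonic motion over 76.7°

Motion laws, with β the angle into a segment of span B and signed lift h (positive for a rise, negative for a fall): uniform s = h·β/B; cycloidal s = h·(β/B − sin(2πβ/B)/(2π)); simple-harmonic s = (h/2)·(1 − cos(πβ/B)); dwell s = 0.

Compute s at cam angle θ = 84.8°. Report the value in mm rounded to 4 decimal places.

seg 1 [0°–25°] cycloidal, h=25: full span → s += 25 → s = 25.0000
seg 2 [25°–99.4°] simple-harmonic, h=-12: θ=84.8° here. β=59.8, B=74.4. -12/2·(1 − cos(π·0.8038)) = -10.8955 → s = 14.1045

14.1045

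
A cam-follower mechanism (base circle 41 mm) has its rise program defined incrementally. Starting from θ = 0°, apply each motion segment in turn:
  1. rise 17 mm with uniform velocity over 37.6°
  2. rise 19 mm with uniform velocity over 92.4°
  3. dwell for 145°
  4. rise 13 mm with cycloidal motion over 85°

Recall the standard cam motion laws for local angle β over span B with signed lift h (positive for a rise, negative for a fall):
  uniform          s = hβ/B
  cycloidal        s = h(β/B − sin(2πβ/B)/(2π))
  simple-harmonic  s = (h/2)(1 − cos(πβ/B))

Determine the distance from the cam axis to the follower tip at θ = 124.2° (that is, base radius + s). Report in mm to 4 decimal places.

seg 1 [0°–37.6°] uniform, h=17: full span → s += 17 → s = 17.0000
seg 2 [37.6°–130°] uniform, h=19: θ=124.2° here. β=86.6, B=92.4. 19·86.6/92.4 = 17.8074 → s = 34.8074
radial distance = base radius + s = 41 + 34.8074 = 75.8074

75.8074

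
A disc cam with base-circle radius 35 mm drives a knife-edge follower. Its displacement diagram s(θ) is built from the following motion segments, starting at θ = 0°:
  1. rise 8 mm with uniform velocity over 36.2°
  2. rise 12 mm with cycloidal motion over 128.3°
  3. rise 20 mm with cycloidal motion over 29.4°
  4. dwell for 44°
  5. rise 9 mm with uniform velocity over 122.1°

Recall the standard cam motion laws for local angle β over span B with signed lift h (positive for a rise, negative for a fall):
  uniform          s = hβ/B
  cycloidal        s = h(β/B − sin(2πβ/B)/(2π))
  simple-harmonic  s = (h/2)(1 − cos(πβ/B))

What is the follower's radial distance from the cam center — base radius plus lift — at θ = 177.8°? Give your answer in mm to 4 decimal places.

seg 1 [0°–36.2°] uniform, h=8: full span → s += 8 → s = 8.0000
seg 2 [36.2°–164.5°] cycloidal, h=12: full span → s += 12 → s = 20.0000
seg 3 [164.5°–193.9°] cycloidal, h=20: θ=177.8° here. β=13.3, B=29.4. 20·(0.4524 − sin(2π·0.4524)/(2π)) = 8.1094 → s = 28.1094
radial distance = base radius + s = 35 + 28.1094 = 63.1094

63.1094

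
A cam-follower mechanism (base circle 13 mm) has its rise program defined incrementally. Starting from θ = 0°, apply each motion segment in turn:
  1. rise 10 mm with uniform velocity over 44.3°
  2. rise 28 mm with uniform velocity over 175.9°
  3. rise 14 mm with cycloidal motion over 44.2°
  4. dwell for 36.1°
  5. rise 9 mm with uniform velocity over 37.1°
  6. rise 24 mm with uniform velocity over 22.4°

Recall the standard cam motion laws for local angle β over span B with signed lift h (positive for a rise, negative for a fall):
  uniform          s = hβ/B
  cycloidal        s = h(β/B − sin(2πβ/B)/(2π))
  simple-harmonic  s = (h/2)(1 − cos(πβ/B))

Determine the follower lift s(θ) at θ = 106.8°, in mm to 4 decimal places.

seg 1 [0°–44.3°] uniform, h=10: full span → s += 10 → s = 10.0000
seg 2 [44.3°–220.2°] uniform, h=28: θ=106.8° here. β=62.5, B=175.9. 28·62.5/175.9 = 9.9488 → s = 19.9488

19.9488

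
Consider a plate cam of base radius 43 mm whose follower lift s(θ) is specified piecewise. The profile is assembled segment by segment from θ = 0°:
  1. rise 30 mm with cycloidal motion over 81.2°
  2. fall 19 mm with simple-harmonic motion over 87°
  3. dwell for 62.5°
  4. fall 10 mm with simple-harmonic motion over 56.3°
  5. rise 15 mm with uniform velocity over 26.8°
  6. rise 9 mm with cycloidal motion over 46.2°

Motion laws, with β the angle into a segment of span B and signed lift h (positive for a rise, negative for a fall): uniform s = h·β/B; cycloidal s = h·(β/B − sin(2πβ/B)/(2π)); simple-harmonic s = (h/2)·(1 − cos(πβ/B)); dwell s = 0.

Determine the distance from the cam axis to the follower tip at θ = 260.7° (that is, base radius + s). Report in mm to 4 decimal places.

seg 1 [0°–81.2°] cycloidal, h=30: full span → s += 30 → s = 30.0000
seg 2 [81.2°–168.2°] simple-harmonic, h=-19: full span → s += -19 → s = 11.0000
seg 3 [168.2°–230.7°] dwell: s stays 11.0000
seg 4 [230.7°–287°] simple-harmonic, h=-10: θ=260.7° here. β=30, B=56.3. -10/2·(1 − cos(π·0.5329)) = -5.5152 → s = 5.4848
radial distance = base radius + s = 43 + 5.4848 = 48.4848

48.4848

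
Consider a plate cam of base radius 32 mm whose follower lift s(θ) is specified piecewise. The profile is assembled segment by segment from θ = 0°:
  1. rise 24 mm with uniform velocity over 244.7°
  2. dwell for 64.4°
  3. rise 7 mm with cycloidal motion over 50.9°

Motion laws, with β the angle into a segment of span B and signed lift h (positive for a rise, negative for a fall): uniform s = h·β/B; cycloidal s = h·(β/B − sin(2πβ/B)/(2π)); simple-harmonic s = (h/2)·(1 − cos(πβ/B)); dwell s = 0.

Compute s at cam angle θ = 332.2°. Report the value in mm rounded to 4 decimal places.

seg 1 [0°–244.7°] uniform, h=24: full span → s += 24 → s = 24.0000
seg 2 [244.7°–309.1°] dwell: s stays 24.0000
seg 3 [309.1°–360°] cycloidal, h=7: θ=332.2° here. β=23.1, B=50.9. 7·(0.4538 − sin(2π·0.4538)/(2π)) = 2.8581 → s = 26.8581

26.8581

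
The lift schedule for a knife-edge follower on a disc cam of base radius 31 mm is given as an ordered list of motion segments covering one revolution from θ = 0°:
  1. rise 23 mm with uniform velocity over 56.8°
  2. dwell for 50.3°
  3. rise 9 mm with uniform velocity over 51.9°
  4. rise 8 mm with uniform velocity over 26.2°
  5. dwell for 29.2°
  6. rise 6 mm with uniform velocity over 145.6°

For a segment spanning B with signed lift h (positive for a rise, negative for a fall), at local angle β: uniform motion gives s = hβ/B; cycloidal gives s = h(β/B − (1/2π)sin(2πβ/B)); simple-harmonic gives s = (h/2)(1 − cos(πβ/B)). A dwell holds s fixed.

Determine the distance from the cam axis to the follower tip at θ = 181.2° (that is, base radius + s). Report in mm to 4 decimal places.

seg 1 [0°–56.8°] uniform, h=23: full span → s += 23 → s = 23.0000
seg 2 [56.8°–107.1°] dwell: s stays 23.0000
seg 3 [107.1°–159°] uniform, h=9: full span → s += 9 → s = 32.0000
seg 4 [159°–185.2°] uniform, h=8: θ=181.2° here. β=22.2, B=26.2. 8·22.2/26.2 = 6.7786 → s = 38.7786
radial distance = base radius + s = 31 + 38.7786 = 69.7786

69.7786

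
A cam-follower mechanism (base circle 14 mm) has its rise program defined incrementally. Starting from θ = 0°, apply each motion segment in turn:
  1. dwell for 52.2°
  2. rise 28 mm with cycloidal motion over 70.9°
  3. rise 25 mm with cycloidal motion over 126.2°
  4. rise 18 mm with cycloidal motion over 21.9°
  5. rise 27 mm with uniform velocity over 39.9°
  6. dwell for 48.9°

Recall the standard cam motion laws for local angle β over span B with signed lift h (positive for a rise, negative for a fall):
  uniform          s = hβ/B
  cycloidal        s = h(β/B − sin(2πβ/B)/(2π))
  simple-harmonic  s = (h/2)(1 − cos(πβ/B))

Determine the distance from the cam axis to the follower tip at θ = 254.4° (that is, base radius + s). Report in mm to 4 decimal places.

seg 1 [0°–52.2°] dwell: s stays 0.0000
seg 2 [52.2°–123.1°] cycloidal, h=28: full span → s += 28 → s = 28.0000
seg 3 [123.1°–249.3°] cycloidal, h=25: full span → s += 25 → s = 53.0000
seg 4 [249.3°–271.2°] cycloidal, h=18: θ=254.4° here. β=5.1, B=21.9. 18·(0.2329 − sin(2π·0.2329)/(2π)) = 1.3436 → s = 54.3436
radial distance = base radius + s = 14 + 54.3436 = 68.3436

68.3436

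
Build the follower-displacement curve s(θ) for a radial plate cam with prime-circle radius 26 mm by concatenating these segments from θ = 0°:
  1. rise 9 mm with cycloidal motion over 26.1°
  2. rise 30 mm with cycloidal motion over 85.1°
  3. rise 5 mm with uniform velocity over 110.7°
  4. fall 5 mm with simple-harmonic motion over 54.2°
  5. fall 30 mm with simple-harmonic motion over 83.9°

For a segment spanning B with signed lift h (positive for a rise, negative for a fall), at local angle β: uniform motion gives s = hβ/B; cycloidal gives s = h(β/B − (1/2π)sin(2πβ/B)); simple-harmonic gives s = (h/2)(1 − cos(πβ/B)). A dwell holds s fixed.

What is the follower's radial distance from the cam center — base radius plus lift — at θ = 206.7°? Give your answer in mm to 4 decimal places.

seg 1 [0°–26.1°] cycloidal, h=9: full span → s += 9 → s = 9.0000
seg 2 [26.1°–111.2°] cycloidal, h=30: full span → s += 30 → s = 39.0000
seg 3 [111.2°–221.9°] uniform, h=5: θ=206.7° here. β=95.5, B=110.7. 5·95.5/110.7 = 4.3135 → s = 43.3135
radial distance = base radius + s = 26 + 43.3135 = 69.3135

69.3135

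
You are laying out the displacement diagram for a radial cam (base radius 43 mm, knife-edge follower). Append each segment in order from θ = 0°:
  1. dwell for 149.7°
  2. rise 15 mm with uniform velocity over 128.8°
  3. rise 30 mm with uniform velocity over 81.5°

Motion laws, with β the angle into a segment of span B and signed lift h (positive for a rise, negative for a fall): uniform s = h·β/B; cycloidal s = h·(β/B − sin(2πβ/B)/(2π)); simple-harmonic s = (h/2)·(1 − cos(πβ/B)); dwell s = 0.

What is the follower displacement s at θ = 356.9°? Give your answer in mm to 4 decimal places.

seg 1 [0°–149.7°] dwell: s stays 0.0000
seg 2 [149.7°–278.5°] uniform, h=15: full span → s += 15 → s = 15.0000
seg 3 [278.5°–360°] uniform, h=30: θ=356.9° here. β=78.4, B=81.5. 30·78.4/81.5 = 28.8589 → s = 43.8589

43.8589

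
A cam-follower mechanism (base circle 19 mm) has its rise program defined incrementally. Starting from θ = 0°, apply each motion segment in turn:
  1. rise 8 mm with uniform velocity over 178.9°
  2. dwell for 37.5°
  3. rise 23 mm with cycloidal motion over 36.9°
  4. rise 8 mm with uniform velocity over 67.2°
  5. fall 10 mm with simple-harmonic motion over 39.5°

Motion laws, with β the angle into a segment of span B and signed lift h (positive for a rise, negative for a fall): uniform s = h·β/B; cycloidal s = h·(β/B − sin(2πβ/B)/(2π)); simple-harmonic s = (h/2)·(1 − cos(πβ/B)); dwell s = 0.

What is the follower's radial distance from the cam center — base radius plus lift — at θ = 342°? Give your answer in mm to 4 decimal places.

seg 1 [0°–178.9°] uniform, h=8: full span → s += 8 → s = 8.0000
seg 2 [178.9°–216.4°] dwell: s stays 8.0000
seg 3 [216.4°–253.3°] cycloidal, h=23: full span → s += 23 → s = 31.0000
seg 4 [253.3°–320.5°] uniform, h=8: full span → s += 8 → s = 39.0000
seg 5 [320.5°–360°] simple-harmonic, h=-10: θ=342° here. β=21.5, B=39.5. -10/2·(1 − cos(π·0.5443)) = -5.6937 → s = 33.3063
radial distance = base radius + s = 19 + 33.3063 = 52.3063

52.3063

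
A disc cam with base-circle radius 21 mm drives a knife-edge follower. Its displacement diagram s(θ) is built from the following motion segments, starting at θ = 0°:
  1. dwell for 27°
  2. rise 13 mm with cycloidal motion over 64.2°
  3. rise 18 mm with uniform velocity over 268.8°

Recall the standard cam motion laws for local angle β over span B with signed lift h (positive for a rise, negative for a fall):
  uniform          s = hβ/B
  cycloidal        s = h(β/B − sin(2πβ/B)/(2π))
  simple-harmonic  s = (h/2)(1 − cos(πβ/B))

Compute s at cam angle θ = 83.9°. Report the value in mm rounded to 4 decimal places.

seg 1 [0°–27°] dwell: s stays 0.0000
seg 2 [27°–91.2°] cycloidal, h=13: θ=83.9° here. β=56.9, B=64.2. 13·(0.8863 − sin(2π·0.8863)/(2π)) = 12.8774 → s = 12.8774

12.8774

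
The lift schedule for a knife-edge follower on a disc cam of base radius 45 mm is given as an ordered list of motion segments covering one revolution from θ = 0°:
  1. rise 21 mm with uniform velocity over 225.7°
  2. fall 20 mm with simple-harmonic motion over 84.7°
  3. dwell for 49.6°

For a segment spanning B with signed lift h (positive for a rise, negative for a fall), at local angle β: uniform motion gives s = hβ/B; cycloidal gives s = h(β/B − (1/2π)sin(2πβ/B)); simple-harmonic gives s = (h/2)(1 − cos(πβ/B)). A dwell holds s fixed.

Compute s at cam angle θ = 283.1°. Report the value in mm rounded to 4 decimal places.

seg 1 [0°–225.7°] uniform, h=21: full span → s += 21 → s = 21.0000
seg 2 [225.7°–310.4°] simple-harmonic, h=-20: θ=283.1° here. β=57.4, B=84.7. -20/2·(1 − cos(π·0.6777)) = -15.2967 → s = 5.7033

5.7033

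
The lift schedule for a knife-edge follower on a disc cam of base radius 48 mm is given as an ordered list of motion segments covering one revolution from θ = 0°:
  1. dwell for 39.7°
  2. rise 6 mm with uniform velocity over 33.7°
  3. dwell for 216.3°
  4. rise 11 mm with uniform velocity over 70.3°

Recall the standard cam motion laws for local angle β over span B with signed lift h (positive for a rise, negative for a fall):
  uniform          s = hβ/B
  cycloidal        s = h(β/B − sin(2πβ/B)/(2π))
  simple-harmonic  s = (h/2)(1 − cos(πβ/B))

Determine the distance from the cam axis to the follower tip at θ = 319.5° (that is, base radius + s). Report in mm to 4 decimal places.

seg 1 [0°–39.7°] dwell: s stays 0.0000
seg 2 [39.7°–73.4°] uniform, h=6: full span → s += 6 → s = 6.0000
seg 3 [73.4°–289.7°] dwell: s stays 6.0000
seg 4 [289.7°–360°] uniform, h=11: θ=319.5° here. β=29.8, B=70.3. 11·29.8/70.3 = 4.6629 → s = 10.6629
radial distance = base radius + s = 48 + 10.6629 = 58.6629

58.6629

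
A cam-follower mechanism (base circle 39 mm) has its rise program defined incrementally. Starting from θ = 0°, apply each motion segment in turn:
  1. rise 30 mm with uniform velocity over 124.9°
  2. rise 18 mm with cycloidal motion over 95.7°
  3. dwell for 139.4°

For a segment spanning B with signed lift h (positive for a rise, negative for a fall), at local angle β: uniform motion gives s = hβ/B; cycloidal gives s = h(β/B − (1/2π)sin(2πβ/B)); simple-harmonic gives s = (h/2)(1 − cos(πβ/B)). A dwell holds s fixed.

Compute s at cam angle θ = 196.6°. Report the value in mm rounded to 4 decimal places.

seg 1 [0°–124.9°] uniform, h=30: full span → s += 30 → s = 30.0000
seg 2 [124.9°–220.6°] cycloidal, h=18: θ=196.6° here. β=71.7, B=95.7. 18·(0.7492 − sin(2π·0.7492)/(2π)) = 16.3506 → s = 46.3506

46.3506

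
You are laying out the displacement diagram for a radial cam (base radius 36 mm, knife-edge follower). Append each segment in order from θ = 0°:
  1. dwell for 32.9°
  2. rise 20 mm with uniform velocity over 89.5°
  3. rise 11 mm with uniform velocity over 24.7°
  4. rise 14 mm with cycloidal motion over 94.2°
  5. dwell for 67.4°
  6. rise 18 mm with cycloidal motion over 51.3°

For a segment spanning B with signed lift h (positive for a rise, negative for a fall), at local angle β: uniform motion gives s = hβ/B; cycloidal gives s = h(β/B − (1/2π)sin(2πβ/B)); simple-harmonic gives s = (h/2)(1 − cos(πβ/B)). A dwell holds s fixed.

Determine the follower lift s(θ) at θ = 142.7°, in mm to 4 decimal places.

seg 1 [0°–32.9°] dwell: s stays 0.0000
seg 2 [32.9°–122.4°] uniform, h=20: full span → s += 20 → s = 20.0000
seg 3 [122.4°–147.1°] uniform, h=11: θ=142.7° here. β=20.3, B=24.7. 11·20.3/24.7 = 9.0405 → s = 29.0405

29.0405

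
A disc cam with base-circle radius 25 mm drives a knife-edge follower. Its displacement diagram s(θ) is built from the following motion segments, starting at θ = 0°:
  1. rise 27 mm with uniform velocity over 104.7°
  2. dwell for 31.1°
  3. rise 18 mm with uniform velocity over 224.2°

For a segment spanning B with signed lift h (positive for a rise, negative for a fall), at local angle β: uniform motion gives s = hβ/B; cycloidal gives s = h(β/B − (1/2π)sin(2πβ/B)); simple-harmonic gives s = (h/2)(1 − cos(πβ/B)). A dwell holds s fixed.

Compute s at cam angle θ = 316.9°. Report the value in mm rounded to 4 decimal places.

seg 1 [0°–104.7°] uniform, h=27: full span → s += 27 → s = 27.0000
seg 2 [104.7°–135.8°] dwell: s stays 27.0000
seg 3 [135.8°–360°] uniform, h=18: θ=316.9° here. β=181.1, B=224.2. 18·181.1/224.2 = 14.5397 → s = 41.5397

41.5397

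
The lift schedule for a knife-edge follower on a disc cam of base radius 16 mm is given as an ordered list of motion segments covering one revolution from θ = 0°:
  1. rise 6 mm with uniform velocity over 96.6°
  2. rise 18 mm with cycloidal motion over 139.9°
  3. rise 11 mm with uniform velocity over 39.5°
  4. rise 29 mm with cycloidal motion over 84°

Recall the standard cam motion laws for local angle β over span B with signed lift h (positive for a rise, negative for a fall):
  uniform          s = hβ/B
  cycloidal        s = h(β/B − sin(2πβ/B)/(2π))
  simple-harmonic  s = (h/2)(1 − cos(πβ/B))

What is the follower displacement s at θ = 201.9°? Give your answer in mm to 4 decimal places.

seg 1 [0°–96.6°] uniform, h=6: full span → s += 6 → s = 6.0000
seg 2 [96.6°–236.5°] cycloidal, h=18: θ=201.9° here. β=105.3, B=139.9. 18·(0.7527 − sin(2π·0.7527)/(2π)) = 16.4126 → s = 22.4126

22.4126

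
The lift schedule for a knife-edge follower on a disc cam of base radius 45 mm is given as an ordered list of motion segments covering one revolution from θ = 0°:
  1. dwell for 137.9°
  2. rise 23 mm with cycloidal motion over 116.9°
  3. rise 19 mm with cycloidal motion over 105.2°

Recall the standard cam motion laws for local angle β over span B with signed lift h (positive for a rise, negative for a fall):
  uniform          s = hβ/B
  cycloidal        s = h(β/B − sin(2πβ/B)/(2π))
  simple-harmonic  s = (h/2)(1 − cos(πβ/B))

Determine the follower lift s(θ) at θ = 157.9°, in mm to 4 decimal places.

seg 1 [0°–137.9°] dwell: s stays 0.0000
seg 2 [137.9°–254.8°] cycloidal, h=23: θ=157.9° here. β=20, B=116.9. 23·(0.1711 − sin(2π·0.1711)/(2π)) = 0.7152 → s = 0.7152

0.7152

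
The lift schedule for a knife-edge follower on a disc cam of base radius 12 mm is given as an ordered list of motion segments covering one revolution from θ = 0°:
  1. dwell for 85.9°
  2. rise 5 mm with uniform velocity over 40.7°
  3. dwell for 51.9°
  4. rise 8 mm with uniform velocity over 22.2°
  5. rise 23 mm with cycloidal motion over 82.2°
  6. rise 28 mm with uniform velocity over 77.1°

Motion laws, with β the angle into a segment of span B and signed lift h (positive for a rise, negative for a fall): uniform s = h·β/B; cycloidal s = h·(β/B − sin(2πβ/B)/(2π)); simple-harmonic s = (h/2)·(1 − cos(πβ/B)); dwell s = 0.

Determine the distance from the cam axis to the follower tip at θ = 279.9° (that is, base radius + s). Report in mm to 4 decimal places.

seg 1 [0°–85.9°] dwell: s stays 0.0000
seg 2 [85.9°–126.6°] uniform, h=5: full span → s += 5 → s = 5.0000
seg 3 [126.6°–178.5°] dwell: s stays 5.0000
seg 4 [178.5°–200.7°] uniform, h=8: full span → s += 8 → s = 13.0000
seg 5 [200.7°–282.9°] cycloidal, h=23: θ=279.9° here. β=79.2, B=82.2. 23·(0.9635 − sin(2π·0.9635)/(2π)) = 22.9927 → s = 35.9927
radial distance = base radius + s = 12 + 35.9927 = 47.9927

47.9927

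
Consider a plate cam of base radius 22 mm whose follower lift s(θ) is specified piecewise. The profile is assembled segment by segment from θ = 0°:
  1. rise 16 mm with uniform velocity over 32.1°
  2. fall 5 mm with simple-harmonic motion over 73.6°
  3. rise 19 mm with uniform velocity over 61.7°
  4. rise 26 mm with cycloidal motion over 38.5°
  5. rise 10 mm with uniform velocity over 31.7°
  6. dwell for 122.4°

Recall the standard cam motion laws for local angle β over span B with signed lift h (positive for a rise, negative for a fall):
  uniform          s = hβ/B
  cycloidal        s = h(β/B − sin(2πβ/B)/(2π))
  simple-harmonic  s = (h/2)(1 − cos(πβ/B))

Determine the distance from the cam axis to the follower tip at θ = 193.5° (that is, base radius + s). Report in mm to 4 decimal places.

seg 1 [0°–32.1°] uniform, h=16: full span → s += 16 → s = 16.0000
seg 2 [32.1°–105.7°] simple-harmonic, h=-5: full span → s += -5 → s = 11.0000
seg 3 [105.7°–167.4°] uniform, h=19: full span → s += 19 → s = 30.0000
seg 4 [167.4°–205.9°] cycloidal, h=26: θ=193.5° here. β=26.1, B=38.5. 26·(0.6779 − sin(2π·0.6779)/(2π)) = 21.3469 → s = 51.3469
radial distance = base radius + s = 22 + 51.3469 = 73.3469

73.3469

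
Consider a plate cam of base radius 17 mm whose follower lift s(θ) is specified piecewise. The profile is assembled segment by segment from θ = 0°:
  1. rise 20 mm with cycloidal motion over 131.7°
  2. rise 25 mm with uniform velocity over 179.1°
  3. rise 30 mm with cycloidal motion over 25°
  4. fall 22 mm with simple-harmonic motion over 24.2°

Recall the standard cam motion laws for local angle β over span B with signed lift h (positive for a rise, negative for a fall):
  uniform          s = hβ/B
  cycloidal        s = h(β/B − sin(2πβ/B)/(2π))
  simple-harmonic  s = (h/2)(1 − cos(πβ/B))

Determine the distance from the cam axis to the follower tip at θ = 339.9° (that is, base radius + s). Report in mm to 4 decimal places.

seg 1 [0°–131.7°] cycloidal, h=20: full span → s += 20 → s = 20.0000
seg 2 [131.7°–310.8°] uniform, h=25: full span → s += 25 → s = 45.0000
seg 3 [310.8°–335.8°] cycloidal, h=30: full span → s += 30 → s = 75.0000
seg 4 [335.8°–360°] simple-harmonic, h=-22: θ=339.9° here. β=4.1, B=24.2. -22/2·(1 − cos(π·0.1694)) = -1.5217 → s = 73.4783
radial distance = base radius + s = 17 + 73.4783 = 90.4783

90.4783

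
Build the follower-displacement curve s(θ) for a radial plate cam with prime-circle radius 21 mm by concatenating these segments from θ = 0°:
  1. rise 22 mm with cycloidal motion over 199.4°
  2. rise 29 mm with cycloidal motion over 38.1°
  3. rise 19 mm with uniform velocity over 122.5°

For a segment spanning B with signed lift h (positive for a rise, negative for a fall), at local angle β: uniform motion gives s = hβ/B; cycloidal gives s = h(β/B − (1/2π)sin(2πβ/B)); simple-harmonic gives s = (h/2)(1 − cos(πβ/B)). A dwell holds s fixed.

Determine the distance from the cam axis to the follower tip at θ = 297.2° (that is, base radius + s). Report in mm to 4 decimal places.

seg 1 [0°–199.4°] cycloidal, h=22: full span → s += 22 → s = 22.0000
seg 2 [199.4°–237.5°] cycloidal, h=29: full span → s += 29 → s = 51.0000
seg 3 [237.5°–360°] uniform, h=19: θ=297.2° here. β=59.7, B=122.5. 19·59.7/122.5 = 9.2596 → s = 60.2596
radial distance = base radius + s = 21 + 60.2596 = 81.2596

81.2596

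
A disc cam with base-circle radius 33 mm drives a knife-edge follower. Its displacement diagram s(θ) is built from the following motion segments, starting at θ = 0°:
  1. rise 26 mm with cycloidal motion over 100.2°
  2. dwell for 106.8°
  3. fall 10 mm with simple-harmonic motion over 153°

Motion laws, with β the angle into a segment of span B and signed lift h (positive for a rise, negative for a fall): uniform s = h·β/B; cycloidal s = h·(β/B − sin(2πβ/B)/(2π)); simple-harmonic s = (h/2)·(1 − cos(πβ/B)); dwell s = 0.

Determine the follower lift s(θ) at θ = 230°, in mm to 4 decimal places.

seg 1 [0°–100.2°] cycloidal, h=26: full span → s += 26 → s = 26.0000
seg 2 [100.2°–207°] dwell: s stays 26.0000
seg 3 [207°–360°] simple-harmonic, h=-10: θ=230° here. β=23, B=153. -10/2·(1 − cos(π·0.1503)) = -0.5473 → s = 25.4527

25.4527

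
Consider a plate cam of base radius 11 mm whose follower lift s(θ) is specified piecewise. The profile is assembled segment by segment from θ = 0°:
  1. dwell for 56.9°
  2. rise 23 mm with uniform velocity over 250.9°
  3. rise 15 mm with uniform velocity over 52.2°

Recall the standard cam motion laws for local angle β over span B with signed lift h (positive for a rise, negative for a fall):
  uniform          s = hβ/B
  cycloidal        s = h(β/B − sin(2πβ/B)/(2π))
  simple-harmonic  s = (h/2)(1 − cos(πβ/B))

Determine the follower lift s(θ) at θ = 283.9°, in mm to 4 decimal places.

seg 1 [0°–56.9°] dwell: s stays 0.0000
seg 2 [56.9°–307.8°] uniform, h=23: θ=283.9° here. β=227, B=250.9. 23·227/250.9 = 20.8091 → s = 20.8091

20.8091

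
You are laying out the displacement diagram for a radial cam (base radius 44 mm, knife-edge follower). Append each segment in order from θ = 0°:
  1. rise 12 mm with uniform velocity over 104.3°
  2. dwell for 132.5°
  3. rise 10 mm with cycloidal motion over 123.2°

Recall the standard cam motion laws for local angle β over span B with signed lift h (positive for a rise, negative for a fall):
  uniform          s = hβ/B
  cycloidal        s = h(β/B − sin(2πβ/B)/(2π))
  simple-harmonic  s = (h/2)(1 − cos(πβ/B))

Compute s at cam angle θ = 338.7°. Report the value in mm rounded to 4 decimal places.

seg 1 [0°–104.3°] uniform, h=12: full span → s += 12 → s = 12.0000
seg 2 [104.3°–236.8°] dwell: s stays 12.0000
seg 3 [236.8°–360°] cycloidal, h=10: θ=338.7° here. β=101.9, B=123.2. 10·(0.8271 − sin(2π·0.8271)/(2π)) = 9.6795 → s = 21.6795

21.6795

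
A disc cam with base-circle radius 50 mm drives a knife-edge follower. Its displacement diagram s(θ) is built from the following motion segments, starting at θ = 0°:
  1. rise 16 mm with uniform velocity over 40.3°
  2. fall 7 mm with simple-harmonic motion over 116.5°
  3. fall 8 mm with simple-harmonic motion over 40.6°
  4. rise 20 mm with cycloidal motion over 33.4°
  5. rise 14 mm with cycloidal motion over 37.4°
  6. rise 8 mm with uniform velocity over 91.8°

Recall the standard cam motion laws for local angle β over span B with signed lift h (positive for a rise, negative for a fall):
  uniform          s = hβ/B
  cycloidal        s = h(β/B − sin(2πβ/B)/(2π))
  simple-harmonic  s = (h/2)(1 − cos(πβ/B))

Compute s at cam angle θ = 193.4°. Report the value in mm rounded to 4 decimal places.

seg 1 [0°–40.3°] uniform, h=16: full span → s += 16 → s = 16.0000
seg 2 [40.3°–156.8°] simple-harmonic, h=-7: full span → s += -7 → s = 9.0000
seg 3 [156.8°–197.4°] simple-harmonic, h=-8: θ=193.4° here. β=36.6, B=40.6. -8/2·(1 − cos(π·0.9015)) = -7.8099 → s = 1.1901

1.1901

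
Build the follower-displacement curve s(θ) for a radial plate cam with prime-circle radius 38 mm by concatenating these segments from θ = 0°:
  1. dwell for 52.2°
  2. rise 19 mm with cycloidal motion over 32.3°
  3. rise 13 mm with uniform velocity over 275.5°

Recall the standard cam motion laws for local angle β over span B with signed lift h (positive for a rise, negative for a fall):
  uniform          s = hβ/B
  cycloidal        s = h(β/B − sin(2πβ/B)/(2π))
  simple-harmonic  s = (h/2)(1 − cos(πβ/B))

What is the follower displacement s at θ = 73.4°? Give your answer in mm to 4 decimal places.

seg 1 [0°–52.2°] dwell: s stays 0.0000
seg 2 [52.2°–84.5°] cycloidal, h=19: θ=73.4° here. β=21.2, B=32.3. 19·(0.6563 − sin(2π·0.6563)/(2π)) = 14.9859 → s = 14.9859

14.9859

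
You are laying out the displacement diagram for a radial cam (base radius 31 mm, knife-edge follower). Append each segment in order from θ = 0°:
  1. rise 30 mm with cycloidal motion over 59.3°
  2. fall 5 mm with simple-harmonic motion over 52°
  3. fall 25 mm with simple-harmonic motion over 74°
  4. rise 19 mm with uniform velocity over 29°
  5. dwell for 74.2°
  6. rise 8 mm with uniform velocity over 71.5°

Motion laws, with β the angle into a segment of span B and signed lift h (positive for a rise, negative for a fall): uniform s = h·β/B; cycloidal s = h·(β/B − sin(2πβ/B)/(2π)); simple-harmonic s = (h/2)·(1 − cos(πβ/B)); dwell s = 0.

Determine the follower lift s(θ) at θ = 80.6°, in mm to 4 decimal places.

seg 1 [0°–59.3°] cycloidal, h=30: full span → s += 30 → s = 30.0000
seg 2 [59.3°–111.3°] simple-harmonic, h=-5: θ=80.6° here. β=21.3, B=52. -5/2·(1 − cos(π·0.4096)) = -1.7996 → s = 28.2004

28.2004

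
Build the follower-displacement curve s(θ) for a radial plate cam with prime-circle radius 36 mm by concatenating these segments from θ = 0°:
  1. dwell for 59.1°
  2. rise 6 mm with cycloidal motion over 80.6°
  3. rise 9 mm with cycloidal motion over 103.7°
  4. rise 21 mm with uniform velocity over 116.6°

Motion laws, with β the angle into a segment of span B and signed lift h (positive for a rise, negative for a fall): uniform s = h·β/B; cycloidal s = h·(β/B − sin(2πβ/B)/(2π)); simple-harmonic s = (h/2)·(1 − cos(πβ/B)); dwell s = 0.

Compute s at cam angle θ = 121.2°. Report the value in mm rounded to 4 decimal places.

seg 1 [0°–59.1°] dwell: s stays 0.0000
seg 2 [59.1°–139.7°] cycloidal, h=6: θ=121.2° here. β=62.1, B=80.6. 6·(0.7705 − sin(2π·0.7705)/(2π)) = 5.5699 → s = 5.5699

5.5699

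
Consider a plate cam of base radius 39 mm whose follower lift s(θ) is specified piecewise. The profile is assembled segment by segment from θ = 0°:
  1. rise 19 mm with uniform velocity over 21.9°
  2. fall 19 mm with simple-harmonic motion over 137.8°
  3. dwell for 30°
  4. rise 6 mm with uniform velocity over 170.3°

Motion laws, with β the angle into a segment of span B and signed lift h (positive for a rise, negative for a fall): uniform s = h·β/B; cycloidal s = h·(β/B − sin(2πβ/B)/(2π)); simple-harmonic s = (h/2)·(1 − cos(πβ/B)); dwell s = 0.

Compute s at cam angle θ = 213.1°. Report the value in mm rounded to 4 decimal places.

seg 1 [0°–21.9°] uniform, h=19: full span → s += 19 → s = 19.0000
seg 2 [21.9°–159.7°] simple-harmonic, h=-19: full span → s += -19 → s = 0.0000
seg 3 [159.7°–189.7°] dwell: s stays 0.0000
seg 4 [189.7°–360°] uniform, h=6: θ=213.1° here. β=23.4, B=170.3. 6·23.4/170.3 = 0.8244 → s = 0.8244

0.8244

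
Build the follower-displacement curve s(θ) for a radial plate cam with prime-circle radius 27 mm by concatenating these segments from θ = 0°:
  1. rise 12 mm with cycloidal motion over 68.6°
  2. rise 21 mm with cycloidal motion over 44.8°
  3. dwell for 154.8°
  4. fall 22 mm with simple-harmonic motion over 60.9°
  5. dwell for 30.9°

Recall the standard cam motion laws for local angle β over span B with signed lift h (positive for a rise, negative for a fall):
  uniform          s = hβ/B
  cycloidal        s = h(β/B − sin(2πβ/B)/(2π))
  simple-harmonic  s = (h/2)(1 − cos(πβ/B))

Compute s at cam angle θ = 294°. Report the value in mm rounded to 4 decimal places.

seg 1 [0°–68.6°] cycloidal, h=12: full span → s += 12 → s = 12.0000
seg 2 [68.6°–113.4°] cycloidal, h=21: full span → s += 21 → s = 33.0000
seg 3 [113.4°–268.2°] dwell: s stays 33.0000
seg 4 [268.2°–329.1°] simple-harmonic, h=-22: θ=294° here. β=25.8, B=60.9. -22/2·(1 − cos(π·0.4236)) = -8.3866 → s = 24.6134

24.6134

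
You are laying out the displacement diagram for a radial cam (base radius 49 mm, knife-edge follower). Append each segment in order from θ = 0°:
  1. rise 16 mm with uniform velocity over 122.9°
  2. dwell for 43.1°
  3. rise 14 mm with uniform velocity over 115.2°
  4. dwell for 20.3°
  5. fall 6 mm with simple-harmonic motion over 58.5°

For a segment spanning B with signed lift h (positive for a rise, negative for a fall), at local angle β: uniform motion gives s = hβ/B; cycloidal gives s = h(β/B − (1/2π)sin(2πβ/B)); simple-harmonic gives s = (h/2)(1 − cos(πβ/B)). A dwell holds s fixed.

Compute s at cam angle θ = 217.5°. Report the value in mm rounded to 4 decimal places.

seg 1 [0°–122.9°] uniform, h=16: full span → s += 16 → s = 16.0000
seg 2 [122.9°–166°] dwell: s stays 16.0000
seg 3 [166°–281.2°] uniform, h=14: θ=217.5° here. β=51.5, B=115.2. 14·51.5/115.2 = 6.2587 → s = 22.2587

22.2587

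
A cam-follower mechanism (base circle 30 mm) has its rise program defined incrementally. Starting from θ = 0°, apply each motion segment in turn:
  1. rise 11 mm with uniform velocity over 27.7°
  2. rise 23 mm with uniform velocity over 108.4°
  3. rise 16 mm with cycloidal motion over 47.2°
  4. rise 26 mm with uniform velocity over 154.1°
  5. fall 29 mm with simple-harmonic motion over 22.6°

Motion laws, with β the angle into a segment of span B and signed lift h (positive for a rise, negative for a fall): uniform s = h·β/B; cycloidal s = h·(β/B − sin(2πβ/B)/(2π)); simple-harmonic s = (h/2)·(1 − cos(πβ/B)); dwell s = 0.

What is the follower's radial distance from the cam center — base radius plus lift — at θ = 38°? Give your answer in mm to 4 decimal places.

seg 1 [0°–27.7°] uniform, h=11: full span → s += 11 → s = 11.0000
seg 2 [27.7°–136.1°] uniform, h=23: θ=38° here. β=10.3, B=108.4. 23·10.3/108.4 = 2.1854 → s = 13.1854
radial distance = base radius + s = 30 + 13.1854 = 43.1854

43.1854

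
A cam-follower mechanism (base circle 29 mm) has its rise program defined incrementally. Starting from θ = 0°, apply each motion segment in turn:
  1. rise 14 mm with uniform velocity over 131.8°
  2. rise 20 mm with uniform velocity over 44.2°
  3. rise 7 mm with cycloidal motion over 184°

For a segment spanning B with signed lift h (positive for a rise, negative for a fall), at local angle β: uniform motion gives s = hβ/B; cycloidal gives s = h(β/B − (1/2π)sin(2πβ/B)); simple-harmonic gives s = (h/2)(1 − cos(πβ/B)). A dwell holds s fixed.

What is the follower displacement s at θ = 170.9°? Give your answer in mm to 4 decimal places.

seg 1 [0°–131.8°] uniform, h=14: full span → s += 14 → s = 14.0000
seg 2 [131.8°–176°] uniform, h=20: θ=170.9° here. β=39.1, B=44.2. 20·39.1/44.2 = 17.6923 → s = 31.6923

31.6923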